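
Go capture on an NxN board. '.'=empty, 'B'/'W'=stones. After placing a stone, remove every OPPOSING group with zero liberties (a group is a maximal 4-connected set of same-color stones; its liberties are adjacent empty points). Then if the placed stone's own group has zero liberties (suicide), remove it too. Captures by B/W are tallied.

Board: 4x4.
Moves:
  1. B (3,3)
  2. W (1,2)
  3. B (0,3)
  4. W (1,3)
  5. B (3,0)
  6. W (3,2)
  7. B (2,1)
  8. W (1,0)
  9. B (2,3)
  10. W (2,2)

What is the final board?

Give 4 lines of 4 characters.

Answer: ...B
W.WW
.BW.
B.W.

Derivation:
Move 1: B@(3,3) -> caps B=0 W=0
Move 2: W@(1,2) -> caps B=0 W=0
Move 3: B@(0,3) -> caps B=0 W=0
Move 4: W@(1,3) -> caps B=0 W=0
Move 5: B@(3,0) -> caps B=0 W=0
Move 6: W@(3,2) -> caps B=0 W=0
Move 7: B@(2,1) -> caps B=0 W=0
Move 8: W@(1,0) -> caps B=0 W=0
Move 9: B@(2,3) -> caps B=0 W=0
Move 10: W@(2,2) -> caps B=0 W=2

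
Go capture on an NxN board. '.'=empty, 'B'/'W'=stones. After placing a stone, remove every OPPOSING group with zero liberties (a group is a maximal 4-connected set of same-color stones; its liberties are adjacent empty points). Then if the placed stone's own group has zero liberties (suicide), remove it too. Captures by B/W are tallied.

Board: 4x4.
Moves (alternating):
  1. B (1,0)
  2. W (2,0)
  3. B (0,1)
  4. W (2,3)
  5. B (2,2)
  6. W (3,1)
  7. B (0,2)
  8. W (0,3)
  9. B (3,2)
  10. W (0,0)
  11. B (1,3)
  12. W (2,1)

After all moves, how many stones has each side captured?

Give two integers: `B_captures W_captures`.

Answer: 1 0

Derivation:
Move 1: B@(1,0) -> caps B=0 W=0
Move 2: W@(2,0) -> caps B=0 W=0
Move 3: B@(0,1) -> caps B=0 W=0
Move 4: W@(2,3) -> caps B=0 W=0
Move 5: B@(2,2) -> caps B=0 W=0
Move 6: W@(3,1) -> caps B=0 W=0
Move 7: B@(0,2) -> caps B=0 W=0
Move 8: W@(0,3) -> caps B=0 W=0
Move 9: B@(3,2) -> caps B=0 W=0
Move 10: W@(0,0) -> caps B=0 W=0
Move 11: B@(1,3) -> caps B=1 W=0
Move 12: W@(2,1) -> caps B=1 W=0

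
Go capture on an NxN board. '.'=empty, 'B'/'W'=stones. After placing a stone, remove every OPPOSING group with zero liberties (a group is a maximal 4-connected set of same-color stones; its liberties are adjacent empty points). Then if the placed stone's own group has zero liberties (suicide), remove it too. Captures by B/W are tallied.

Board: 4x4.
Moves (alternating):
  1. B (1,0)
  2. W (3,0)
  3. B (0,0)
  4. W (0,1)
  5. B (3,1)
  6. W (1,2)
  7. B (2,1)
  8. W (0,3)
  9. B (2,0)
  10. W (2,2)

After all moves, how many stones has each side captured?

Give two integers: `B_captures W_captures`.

Move 1: B@(1,0) -> caps B=0 W=0
Move 2: W@(3,0) -> caps B=0 W=0
Move 3: B@(0,0) -> caps B=0 W=0
Move 4: W@(0,1) -> caps B=0 W=0
Move 5: B@(3,1) -> caps B=0 W=0
Move 6: W@(1,2) -> caps B=0 W=0
Move 7: B@(2,1) -> caps B=0 W=0
Move 8: W@(0,3) -> caps B=0 W=0
Move 9: B@(2,0) -> caps B=1 W=0
Move 10: W@(2,2) -> caps B=1 W=0

Answer: 1 0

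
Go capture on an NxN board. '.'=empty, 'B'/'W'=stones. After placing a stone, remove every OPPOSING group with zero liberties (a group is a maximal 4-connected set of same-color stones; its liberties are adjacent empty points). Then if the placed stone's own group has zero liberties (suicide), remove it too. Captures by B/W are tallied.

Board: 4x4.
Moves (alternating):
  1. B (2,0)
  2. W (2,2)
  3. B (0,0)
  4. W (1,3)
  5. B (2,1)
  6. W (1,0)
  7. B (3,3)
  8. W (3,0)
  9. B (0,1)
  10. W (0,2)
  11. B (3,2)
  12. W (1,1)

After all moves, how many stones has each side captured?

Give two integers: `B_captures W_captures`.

Move 1: B@(2,0) -> caps B=0 W=0
Move 2: W@(2,2) -> caps B=0 W=0
Move 3: B@(0,0) -> caps B=0 W=0
Move 4: W@(1,3) -> caps B=0 W=0
Move 5: B@(2,1) -> caps B=0 W=0
Move 6: W@(1,0) -> caps B=0 W=0
Move 7: B@(3,3) -> caps B=0 W=0
Move 8: W@(3,0) -> caps B=0 W=0
Move 9: B@(0,1) -> caps B=0 W=0
Move 10: W@(0,2) -> caps B=0 W=0
Move 11: B@(3,2) -> caps B=0 W=0
Move 12: W@(1,1) -> caps B=0 W=2

Answer: 0 2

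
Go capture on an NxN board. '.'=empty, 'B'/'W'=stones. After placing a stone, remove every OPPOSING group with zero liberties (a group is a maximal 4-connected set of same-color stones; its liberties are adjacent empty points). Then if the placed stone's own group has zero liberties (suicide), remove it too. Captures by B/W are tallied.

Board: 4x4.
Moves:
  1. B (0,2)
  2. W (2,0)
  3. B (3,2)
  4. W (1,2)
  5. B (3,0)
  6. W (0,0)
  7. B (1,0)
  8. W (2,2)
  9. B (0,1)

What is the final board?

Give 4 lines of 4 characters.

Answer: .BB.
B.W.
W.W.
B.B.

Derivation:
Move 1: B@(0,2) -> caps B=0 W=0
Move 2: W@(2,0) -> caps B=0 W=0
Move 3: B@(3,2) -> caps B=0 W=0
Move 4: W@(1,2) -> caps B=0 W=0
Move 5: B@(3,0) -> caps B=0 W=0
Move 6: W@(0,0) -> caps B=0 W=0
Move 7: B@(1,0) -> caps B=0 W=0
Move 8: W@(2,2) -> caps B=0 W=0
Move 9: B@(0,1) -> caps B=1 W=0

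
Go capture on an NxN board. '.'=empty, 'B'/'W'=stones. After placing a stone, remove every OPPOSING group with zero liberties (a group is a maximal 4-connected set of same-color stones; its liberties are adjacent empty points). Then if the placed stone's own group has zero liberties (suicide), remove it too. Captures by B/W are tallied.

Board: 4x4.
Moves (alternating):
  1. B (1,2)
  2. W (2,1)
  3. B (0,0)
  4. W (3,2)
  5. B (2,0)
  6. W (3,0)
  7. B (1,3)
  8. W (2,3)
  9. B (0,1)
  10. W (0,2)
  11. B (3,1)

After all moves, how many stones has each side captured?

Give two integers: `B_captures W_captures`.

Answer: 1 0

Derivation:
Move 1: B@(1,2) -> caps B=0 W=0
Move 2: W@(2,1) -> caps B=0 W=0
Move 3: B@(0,0) -> caps B=0 W=0
Move 4: W@(3,2) -> caps B=0 W=0
Move 5: B@(2,0) -> caps B=0 W=0
Move 6: W@(3,0) -> caps B=0 W=0
Move 7: B@(1,3) -> caps B=0 W=0
Move 8: W@(2,3) -> caps B=0 W=0
Move 9: B@(0,1) -> caps B=0 W=0
Move 10: W@(0,2) -> caps B=0 W=0
Move 11: B@(3,1) -> caps B=1 W=0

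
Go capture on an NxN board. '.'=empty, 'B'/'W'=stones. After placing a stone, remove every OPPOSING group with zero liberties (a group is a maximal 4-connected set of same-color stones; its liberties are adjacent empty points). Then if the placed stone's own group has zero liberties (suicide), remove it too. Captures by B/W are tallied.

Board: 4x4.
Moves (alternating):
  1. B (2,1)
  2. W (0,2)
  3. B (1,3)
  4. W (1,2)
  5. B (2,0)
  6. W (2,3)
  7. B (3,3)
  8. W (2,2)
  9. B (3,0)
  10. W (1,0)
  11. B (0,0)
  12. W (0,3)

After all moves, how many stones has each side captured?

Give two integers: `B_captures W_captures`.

Move 1: B@(2,1) -> caps B=0 W=0
Move 2: W@(0,2) -> caps B=0 W=0
Move 3: B@(1,3) -> caps B=0 W=0
Move 4: W@(1,2) -> caps B=0 W=0
Move 5: B@(2,0) -> caps B=0 W=0
Move 6: W@(2,3) -> caps B=0 W=0
Move 7: B@(3,3) -> caps B=0 W=0
Move 8: W@(2,2) -> caps B=0 W=0
Move 9: B@(3,0) -> caps B=0 W=0
Move 10: W@(1,0) -> caps B=0 W=0
Move 11: B@(0,0) -> caps B=0 W=0
Move 12: W@(0,3) -> caps B=0 W=1

Answer: 0 1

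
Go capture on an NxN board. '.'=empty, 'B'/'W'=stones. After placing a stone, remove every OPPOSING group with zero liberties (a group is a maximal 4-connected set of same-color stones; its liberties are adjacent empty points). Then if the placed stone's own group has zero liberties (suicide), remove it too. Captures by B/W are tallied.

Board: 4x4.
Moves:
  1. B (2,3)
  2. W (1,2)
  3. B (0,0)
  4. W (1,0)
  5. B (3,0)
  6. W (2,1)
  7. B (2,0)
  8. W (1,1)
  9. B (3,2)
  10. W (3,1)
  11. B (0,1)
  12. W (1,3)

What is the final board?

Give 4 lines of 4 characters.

Move 1: B@(2,3) -> caps B=0 W=0
Move 2: W@(1,2) -> caps B=0 W=0
Move 3: B@(0,0) -> caps B=0 W=0
Move 4: W@(1,0) -> caps B=0 W=0
Move 5: B@(3,0) -> caps B=0 W=0
Move 6: W@(2,1) -> caps B=0 W=0
Move 7: B@(2,0) -> caps B=0 W=0
Move 8: W@(1,1) -> caps B=0 W=0
Move 9: B@(3,2) -> caps B=0 W=0
Move 10: W@(3,1) -> caps B=0 W=2
Move 11: B@(0,1) -> caps B=0 W=2
Move 12: W@(1,3) -> caps B=0 W=2

Answer: BB..
WWWW
.W.B
.WB.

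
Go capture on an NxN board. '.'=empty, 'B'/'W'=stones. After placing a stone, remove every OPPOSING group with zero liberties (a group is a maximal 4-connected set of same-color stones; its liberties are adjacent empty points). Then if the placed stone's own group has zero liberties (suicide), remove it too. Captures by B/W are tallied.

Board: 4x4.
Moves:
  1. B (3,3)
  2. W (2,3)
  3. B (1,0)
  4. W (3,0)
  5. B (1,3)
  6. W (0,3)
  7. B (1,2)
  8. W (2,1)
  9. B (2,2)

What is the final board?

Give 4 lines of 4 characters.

Answer: ...W
B.BB
.WB.
W..B

Derivation:
Move 1: B@(3,3) -> caps B=0 W=0
Move 2: W@(2,3) -> caps B=0 W=0
Move 3: B@(1,0) -> caps B=0 W=0
Move 4: W@(3,0) -> caps B=0 W=0
Move 5: B@(1,3) -> caps B=0 W=0
Move 6: W@(0,3) -> caps B=0 W=0
Move 7: B@(1,2) -> caps B=0 W=0
Move 8: W@(2,1) -> caps B=0 W=0
Move 9: B@(2,2) -> caps B=1 W=0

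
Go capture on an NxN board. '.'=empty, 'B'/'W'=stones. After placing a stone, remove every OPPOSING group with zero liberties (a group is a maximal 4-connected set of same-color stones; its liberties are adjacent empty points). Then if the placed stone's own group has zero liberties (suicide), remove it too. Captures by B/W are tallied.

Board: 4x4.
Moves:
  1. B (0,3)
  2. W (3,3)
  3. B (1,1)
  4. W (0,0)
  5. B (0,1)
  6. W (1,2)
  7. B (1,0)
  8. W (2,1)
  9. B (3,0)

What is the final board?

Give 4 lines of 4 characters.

Answer: .B.B
BBW.
.W..
B..W

Derivation:
Move 1: B@(0,3) -> caps B=0 W=0
Move 2: W@(3,3) -> caps B=0 W=0
Move 3: B@(1,1) -> caps B=0 W=0
Move 4: W@(0,0) -> caps B=0 W=0
Move 5: B@(0,1) -> caps B=0 W=0
Move 6: W@(1,2) -> caps B=0 W=0
Move 7: B@(1,0) -> caps B=1 W=0
Move 8: W@(2,1) -> caps B=1 W=0
Move 9: B@(3,0) -> caps B=1 W=0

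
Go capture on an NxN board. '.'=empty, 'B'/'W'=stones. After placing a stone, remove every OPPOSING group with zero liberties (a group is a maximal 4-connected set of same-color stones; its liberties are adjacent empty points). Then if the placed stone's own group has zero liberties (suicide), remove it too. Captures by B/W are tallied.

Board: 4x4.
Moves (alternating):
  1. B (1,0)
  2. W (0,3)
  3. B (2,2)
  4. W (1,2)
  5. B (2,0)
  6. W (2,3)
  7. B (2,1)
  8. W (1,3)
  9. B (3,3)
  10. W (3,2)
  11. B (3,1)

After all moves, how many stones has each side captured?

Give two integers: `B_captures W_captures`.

Answer: 0 1

Derivation:
Move 1: B@(1,0) -> caps B=0 W=0
Move 2: W@(0,3) -> caps B=0 W=0
Move 3: B@(2,2) -> caps B=0 W=0
Move 4: W@(1,2) -> caps B=0 W=0
Move 5: B@(2,0) -> caps B=0 W=0
Move 6: W@(2,3) -> caps B=0 W=0
Move 7: B@(2,1) -> caps B=0 W=0
Move 8: W@(1,3) -> caps B=0 W=0
Move 9: B@(3,3) -> caps B=0 W=0
Move 10: W@(3,2) -> caps B=0 W=1
Move 11: B@(3,1) -> caps B=0 W=1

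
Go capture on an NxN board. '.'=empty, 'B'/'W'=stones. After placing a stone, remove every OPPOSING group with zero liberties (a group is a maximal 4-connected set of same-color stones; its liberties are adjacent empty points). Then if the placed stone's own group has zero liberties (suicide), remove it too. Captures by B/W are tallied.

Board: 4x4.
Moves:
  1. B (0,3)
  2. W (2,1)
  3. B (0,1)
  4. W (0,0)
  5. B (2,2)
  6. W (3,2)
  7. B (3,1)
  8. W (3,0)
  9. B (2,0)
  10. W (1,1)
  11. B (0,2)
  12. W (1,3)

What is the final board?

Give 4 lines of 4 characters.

Move 1: B@(0,3) -> caps B=0 W=0
Move 2: W@(2,1) -> caps B=0 W=0
Move 3: B@(0,1) -> caps B=0 W=0
Move 4: W@(0,0) -> caps B=0 W=0
Move 5: B@(2,2) -> caps B=0 W=0
Move 6: W@(3,2) -> caps B=0 W=0
Move 7: B@(3,1) -> caps B=0 W=0
Move 8: W@(3,0) -> caps B=0 W=1
Move 9: B@(2,0) -> caps B=0 W=1
Move 10: W@(1,1) -> caps B=0 W=1
Move 11: B@(0,2) -> caps B=0 W=1
Move 12: W@(1,3) -> caps B=0 W=1

Answer: WBBB
.W.W
BWB.
W.W.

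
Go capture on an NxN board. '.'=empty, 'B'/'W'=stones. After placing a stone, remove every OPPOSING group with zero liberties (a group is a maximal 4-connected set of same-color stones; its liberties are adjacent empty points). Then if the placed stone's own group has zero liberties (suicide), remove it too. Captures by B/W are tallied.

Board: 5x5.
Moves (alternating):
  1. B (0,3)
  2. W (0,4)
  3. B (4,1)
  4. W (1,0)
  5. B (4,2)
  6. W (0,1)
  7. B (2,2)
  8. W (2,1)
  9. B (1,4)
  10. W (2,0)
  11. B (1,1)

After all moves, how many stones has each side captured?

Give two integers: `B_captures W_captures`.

Answer: 1 0

Derivation:
Move 1: B@(0,3) -> caps B=0 W=0
Move 2: W@(0,4) -> caps B=0 W=0
Move 3: B@(4,1) -> caps B=0 W=0
Move 4: W@(1,0) -> caps B=0 W=0
Move 5: B@(4,2) -> caps B=0 W=0
Move 6: W@(0,1) -> caps B=0 W=0
Move 7: B@(2,2) -> caps B=0 W=0
Move 8: W@(2,1) -> caps B=0 W=0
Move 9: B@(1,4) -> caps B=1 W=0
Move 10: W@(2,0) -> caps B=1 W=0
Move 11: B@(1,1) -> caps B=1 W=0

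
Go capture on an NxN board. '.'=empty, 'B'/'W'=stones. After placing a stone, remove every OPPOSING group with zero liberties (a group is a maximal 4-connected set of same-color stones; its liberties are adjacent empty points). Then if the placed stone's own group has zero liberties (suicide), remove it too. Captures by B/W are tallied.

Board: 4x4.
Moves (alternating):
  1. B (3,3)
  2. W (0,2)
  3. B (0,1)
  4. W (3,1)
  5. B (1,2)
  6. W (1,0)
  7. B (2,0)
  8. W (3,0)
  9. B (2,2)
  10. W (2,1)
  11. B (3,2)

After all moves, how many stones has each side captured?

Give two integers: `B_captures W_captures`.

Answer: 0 1

Derivation:
Move 1: B@(3,3) -> caps B=0 W=0
Move 2: W@(0,2) -> caps B=0 W=0
Move 3: B@(0,1) -> caps B=0 W=0
Move 4: W@(3,1) -> caps B=0 W=0
Move 5: B@(1,2) -> caps B=0 W=0
Move 6: W@(1,0) -> caps B=0 W=0
Move 7: B@(2,0) -> caps B=0 W=0
Move 8: W@(3,0) -> caps B=0 W=0
Move 9: B@(2,2) -> caps B=0 W=0
Move 10: W@(2,1) -> caps B=0 W=1
Move 11: B@(3,2) -> caps B=0 W=1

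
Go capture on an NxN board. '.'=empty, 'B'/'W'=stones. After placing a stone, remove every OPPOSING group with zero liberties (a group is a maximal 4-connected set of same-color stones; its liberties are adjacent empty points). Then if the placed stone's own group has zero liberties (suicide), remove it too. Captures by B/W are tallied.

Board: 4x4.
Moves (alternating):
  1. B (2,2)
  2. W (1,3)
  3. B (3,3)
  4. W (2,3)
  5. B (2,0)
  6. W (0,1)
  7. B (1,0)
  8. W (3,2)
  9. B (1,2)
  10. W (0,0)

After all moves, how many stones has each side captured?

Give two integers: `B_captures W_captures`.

Move 1: B@(2,2) -> caps B=0 W=0
Move 2: W@(1,3) -> caps B=0 W=0
Move 3: B@(3,3) -> caps B=0 W=0
Move 4: W@(2,3) -> caps B=0 W=0
Move 5: B@(2,0) -> caps B=0 W=0
Move 6: W@(0,1) -> caps B=0 W=0
Move 7: B@(1,0) -> caps B=0 W=0
Move 8: W@(3,2) -> caps B=0 W=1
Move 9: B@(1,2) -> caps B=0 W=1
Move 10: W@(0,0) -> caps B=0 W=1

Answer: 0 1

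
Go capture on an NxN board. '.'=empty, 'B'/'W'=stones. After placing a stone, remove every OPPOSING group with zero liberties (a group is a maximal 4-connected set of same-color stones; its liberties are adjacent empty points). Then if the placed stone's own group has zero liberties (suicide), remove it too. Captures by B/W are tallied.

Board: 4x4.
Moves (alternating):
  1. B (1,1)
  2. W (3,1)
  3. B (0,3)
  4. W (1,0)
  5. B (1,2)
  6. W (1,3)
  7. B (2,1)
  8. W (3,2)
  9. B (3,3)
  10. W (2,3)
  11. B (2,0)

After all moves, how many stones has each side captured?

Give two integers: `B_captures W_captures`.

Answer: 0 1

Derivation:
Move 1: B@(1,1) -> caps B=0 W=0
Move 2: W@(3,1) -> caps B=0 W=0
Move 3: B@(0,3) -> caps B=0 W=0
Move 4: W@(1,0) -> caps B=0 W=0
Move 5: B@(1,2) -> caps B=0 W=0
Move 6: W@(1,3) -> caps B=0 W=0
Move 7: B@(2,1) -> caps B=0 W=0
Move 8: W@(3,2) -> caps B=0 W=0
Move 9: B@(3,3) -> caps B=0 W=0
Move 10: W@(2,3) -> caps B=0 W=1
Move 11: B@(2,0) -> caps B=0 W=1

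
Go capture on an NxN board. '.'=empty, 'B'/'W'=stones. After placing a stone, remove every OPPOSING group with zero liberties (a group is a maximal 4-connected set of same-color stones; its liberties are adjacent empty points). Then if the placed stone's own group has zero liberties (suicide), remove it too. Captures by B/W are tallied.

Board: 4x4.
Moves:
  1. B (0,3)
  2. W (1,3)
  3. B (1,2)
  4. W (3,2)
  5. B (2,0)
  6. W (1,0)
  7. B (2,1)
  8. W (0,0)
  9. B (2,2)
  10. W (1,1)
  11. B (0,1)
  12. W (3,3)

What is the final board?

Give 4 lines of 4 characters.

Answer: .B.B
..BW
BBB.
..WW

Derivation:
Move 1: B@(0,3) -> caps B=0 W=0
Move 2: W@(1,3) -> caps B=0 W=0
Move 3: B@(1,2) -> caps B=0 W=0
Move 4: W@(3,2) -> caps B=0 W=0
Move 5: B@(2,0) -> caps B=0 W=0
Move 6: W@(1,0) -> caps B=0 W=0
Move 7: B@(2,1) -> caps B=0 W=0
Move 8: W@(0,0) -> caps B=0 W=0
Move 9: B@(2,2) -> caps B=0 W=0
Move 10: W@(1,1) -> caps B=0 W=0
Move 11: B@(0,1) -> caps B=3 W=0
Move 12: W@(3,3) -> caps B=3 W=0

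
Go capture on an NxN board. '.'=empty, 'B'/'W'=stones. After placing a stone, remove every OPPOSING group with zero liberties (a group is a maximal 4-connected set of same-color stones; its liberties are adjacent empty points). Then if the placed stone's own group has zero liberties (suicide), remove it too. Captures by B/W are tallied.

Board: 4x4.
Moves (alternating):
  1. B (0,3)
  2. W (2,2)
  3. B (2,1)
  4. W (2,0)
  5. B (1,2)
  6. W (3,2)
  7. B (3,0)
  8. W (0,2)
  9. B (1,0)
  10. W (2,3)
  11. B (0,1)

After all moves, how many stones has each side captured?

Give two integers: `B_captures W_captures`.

Move 1: B@(0,3) -> caps B=0 W=0
Move 2: W@(2,2) -> caps B=0 W=0
Move 3: B@(2,1) -> caps B=0 W=0
Move 4: W@(2,0) -> caps B=0 W=0
Move 5: B@(1,2) -> caps B=0 W=0
Move 6: W@(3,2) -> caps B=0 W=0
Move 7: B@(3,0) -> caps B=0 W=0
Move 8: W@(0,2) -> caps B=0 W=0
Move 9: B@(1,0) -> caps B=1 W=0
Move 10: W@(2,3) -> caps B=1 W=0
Move 11: B@(0,1) -> caps B=2 W=0

Answer: 2 0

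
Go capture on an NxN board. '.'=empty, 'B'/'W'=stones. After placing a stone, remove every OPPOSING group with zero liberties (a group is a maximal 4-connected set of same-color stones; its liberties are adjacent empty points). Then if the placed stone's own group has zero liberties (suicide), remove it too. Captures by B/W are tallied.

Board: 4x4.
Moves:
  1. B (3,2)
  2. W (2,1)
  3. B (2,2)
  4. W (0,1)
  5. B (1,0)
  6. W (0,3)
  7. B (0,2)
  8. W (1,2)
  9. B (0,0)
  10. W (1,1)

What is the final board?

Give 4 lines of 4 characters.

Move 1: B@(3,2) -> caps B=0 W=0
Move 2: W@(2,1) -> caps B=0 W=0
Move 3: B@(2,2) -> caps B=0 W=0
Move 4: W@(0,1) -> caps B=0 W=0
Move 5: B@(1,0) -> caps B=0 W=0
Move 6: W@(0,3) -> caps B=0 W=0
Move 7: B@(0,2) -> caps B=0 W=0
Move 8: W@(1,2) -> caps B=0 W=1
Move 9: B@(0,0) -> caps B=0 W=1
Move 10: W@(1,1) -> caps B=0 W=1

Answer: BW.W
BWW.
.WB.
..B.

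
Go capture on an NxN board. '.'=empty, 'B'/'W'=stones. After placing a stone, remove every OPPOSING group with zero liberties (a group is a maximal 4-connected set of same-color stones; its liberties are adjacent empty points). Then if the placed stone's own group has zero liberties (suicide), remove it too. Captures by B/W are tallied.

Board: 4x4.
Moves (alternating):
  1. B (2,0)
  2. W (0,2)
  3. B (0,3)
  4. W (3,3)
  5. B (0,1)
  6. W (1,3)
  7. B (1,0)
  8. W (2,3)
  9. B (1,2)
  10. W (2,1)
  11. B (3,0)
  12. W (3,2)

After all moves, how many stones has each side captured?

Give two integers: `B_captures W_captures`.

Move 1: B@(2,0) -> caps B=0 W=0
Move 2: W@(0,2) -> caps B=0 W=0
Move 3: B@(0,3) -> caps B=0 W=0
Move 4: W@(3,3) -> caps B=0 W=0
Move 5: B@(0,1) -> caps B=0 W=0
Move 6: W@(1,3) -> caps B=0 W=1
Move 7: B@(1,0) -> caps B=0 W=1
Move 8: W@(2,3) -> caps B=0 W=1
Move 9: B@(1,2) -> caps B=0 W=1
Move 10: W@(2,1) -> caps B=0 W=1
Move 11: B@(3,0) -> caps B=0 W=1
Move 12: W@(3,2) -> caps B=0 W=1

Answer: 0 1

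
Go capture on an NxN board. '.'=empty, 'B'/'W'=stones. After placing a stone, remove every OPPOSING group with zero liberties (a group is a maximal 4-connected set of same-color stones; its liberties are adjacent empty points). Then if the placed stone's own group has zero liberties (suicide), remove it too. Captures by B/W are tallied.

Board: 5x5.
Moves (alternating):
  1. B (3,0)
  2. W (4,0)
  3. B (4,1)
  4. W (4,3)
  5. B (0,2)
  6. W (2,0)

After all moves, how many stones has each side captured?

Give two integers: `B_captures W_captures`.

Move 1: B@(3,0) -> caps B=0 W=0
Move 2: W@(4,0) -> caps B=0 W=0
Move 3: B@(4,1) -> caps B=1 W=0
Move 4: W@(4,3) -> caps B=1 W=0
Move 5: B@(0,2) -> caps B=1 W=0
Move 6: W@(2,0) -> caps B=1 W=0

Answer: 1 0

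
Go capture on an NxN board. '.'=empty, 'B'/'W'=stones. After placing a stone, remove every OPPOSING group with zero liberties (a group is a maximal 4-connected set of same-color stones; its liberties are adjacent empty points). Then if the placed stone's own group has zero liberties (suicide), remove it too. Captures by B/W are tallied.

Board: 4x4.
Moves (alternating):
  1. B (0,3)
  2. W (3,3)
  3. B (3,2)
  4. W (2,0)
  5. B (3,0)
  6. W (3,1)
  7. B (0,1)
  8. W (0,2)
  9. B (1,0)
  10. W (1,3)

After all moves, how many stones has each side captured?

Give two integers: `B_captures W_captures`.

Move 1: B@(0,3) -> caps B=0 W=0
Move 2: W@(3,3) -> caps B=0 W=0
Move 3: B@(3,2) -> caps B=0 W=0
Move 4: W@(2,0) -> caps B=0 W=0
Move 5: B@(3,0) -> caps B=0 W=0
Move 6: W@(3,1) -> caps B=0 W=1
Move 7: B@(0,1) -> caps B=0 W=1
Move 8: W@(0,2) -> caps B=0 W=1
Move 9: B@(1,0) -> caps B=0 W=1
Move 10: W@(1,3) -> caps B=0 W=2

Answer: 0 2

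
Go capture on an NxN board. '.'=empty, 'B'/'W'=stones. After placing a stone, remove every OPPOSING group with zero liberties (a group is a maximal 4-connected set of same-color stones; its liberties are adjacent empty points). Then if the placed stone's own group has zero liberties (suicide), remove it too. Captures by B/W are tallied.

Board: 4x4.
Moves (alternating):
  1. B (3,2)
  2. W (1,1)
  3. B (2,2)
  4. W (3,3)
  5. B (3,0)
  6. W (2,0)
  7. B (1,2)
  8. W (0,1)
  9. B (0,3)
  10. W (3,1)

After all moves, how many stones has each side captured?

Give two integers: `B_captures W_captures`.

Move 1: B@(3,2) -> caps B=0 W=0
Move 2: W@(1,1) -> caps B=0 W=0
Move 3: B@(2,2) -> caps B=0 W=0
Move 4: W@(3,3) -> caps B=0 W=0
Move 5: B@(3,0) -> caps B=0 W=0
Move 6: W@(2,0) -> caps B=0 W=0
Move 7: B@(1,2) -> caps B=0 W=0
Move 8: W@(0,1) -> caps B=0 W=0
Move 9: B@(0,3) -> caps B=0 W=0
Move 10: W@(3,1) -> caps B=0 W=1

Answer: 0 1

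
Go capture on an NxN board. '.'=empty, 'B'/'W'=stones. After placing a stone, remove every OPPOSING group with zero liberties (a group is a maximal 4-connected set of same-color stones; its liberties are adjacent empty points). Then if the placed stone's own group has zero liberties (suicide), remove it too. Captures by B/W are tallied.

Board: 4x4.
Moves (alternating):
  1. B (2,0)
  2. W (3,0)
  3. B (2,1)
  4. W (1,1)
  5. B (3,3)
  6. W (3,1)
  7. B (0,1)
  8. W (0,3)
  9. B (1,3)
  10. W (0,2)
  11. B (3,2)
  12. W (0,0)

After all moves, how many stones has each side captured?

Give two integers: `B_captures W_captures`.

Move 1: B@(2,0) -> caps B=0 W=0
Move 2: W@(3,0) -> caps B=0 W=0
Move 3: B@(2,1) -> caps B=0 W=0
Move 4: W@(1,1) -> caps B=0 W=0
Move 5: B@(3,3) -> caps B=0 W=0
Move 6: W@(3,1) -> caps B=0 W=0
Move 7: B@(0,1) -> caps B=0 W=0
Move 8: W@(0,3) -> caps B=0 W=0
Move 9: B@(1,3) -> caps B=0 W=0
Move 10: W@(0,2) -> caps B=0 W=0
Move 11: B@(3,2) -> caps B=2 W=0
Move 12: W@(0,0) -> caps B=2 W=1

Answer: 2 1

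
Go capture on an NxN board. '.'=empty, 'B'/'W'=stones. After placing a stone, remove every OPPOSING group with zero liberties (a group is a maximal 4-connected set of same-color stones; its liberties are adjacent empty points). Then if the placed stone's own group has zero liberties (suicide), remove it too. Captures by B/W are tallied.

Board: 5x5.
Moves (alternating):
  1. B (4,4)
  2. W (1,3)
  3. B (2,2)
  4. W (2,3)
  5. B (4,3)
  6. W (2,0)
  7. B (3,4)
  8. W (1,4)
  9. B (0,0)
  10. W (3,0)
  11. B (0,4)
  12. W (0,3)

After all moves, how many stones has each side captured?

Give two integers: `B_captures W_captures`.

Move 1: B@(4,4) -> caps B=0 W=0
Move 2: W@(1,3) -> caps B=0 W=0
Move 3: B@(2,2) -> caps B=0 W=0
Move 4: W@(2,3) -> caps B=0 W=0
Move 5: B@(4,3) -> caps B=0 W=0
Move 6: W@(2,0) -> caps B=0 W=0
Move 7: B@(3,4) -> caps B=0 W=0
Move 8: W@(1,4) -> caps B=0 W=0
Move 9: B@(0,0) -> caps B=0 W=0
Move 10: W@(3,0) -> caps B=0 W=0
Move 11: B@(0,4) -> caps B=0 W=0
Move 12: W@(0,3) -> caps B=0 W=1

Answer: 0 1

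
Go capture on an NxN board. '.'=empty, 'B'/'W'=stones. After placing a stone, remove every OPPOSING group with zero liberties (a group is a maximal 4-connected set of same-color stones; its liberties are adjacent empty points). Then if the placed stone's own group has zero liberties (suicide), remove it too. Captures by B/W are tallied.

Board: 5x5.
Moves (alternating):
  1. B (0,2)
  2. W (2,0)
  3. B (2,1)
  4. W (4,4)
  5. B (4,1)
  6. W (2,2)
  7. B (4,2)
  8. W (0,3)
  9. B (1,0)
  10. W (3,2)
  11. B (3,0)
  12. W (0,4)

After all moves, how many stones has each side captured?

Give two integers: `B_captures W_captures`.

Answer: 1 0

Derivation:
Move 1: B@(0,2) -> caps B=0 W=0
Move 2: W@(2,0) -> caps B=0 W=0
Move 3: B@(2,1) -> caps B=0 W=0
Move 4: W@(4,4) -> caps B=0 W=0
Move 5: B@(4,1) -> caps B=0 W=0
Move 6: W@(2,2) -> caps B=0 W=0
Move 7: B@(4,2) -> caps B=0 W=0
Move 8: W@(0,3) -> caps B=0 W=0
Move 9: B@(1,0) -> caps B=0 W=0
Move 10: W@(3,2) -> caps B=0 W=0
Move 11: B@(3,0) -> caps B=1 W=0
Move 12: W@(0,4) -> caps B=1 W=0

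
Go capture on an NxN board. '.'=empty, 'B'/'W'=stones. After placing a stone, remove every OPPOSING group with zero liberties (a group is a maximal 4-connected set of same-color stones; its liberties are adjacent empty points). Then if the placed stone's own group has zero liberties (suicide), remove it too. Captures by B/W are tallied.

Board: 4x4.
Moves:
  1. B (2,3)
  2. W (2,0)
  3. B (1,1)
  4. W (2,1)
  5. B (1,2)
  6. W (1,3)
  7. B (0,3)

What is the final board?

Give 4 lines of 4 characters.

Answer: ...B
.BB.
WW.B
....

Derivation:
Move 1: B@(2,3) -> caps B=0 W=0
Move 2: W@(2,0) -> caps B=0 W=0
Move 3: B@(1,1) -> caps B=0 W=0
Move 4: W@(2,1) -> caps B=0 W=0
Move 5: B@(1,2) -> caps B=0 W=0
Move 6: W@(1,3) -> caps B=0 W=0
Move 7: B@(0,3) -> caps B=1 W=0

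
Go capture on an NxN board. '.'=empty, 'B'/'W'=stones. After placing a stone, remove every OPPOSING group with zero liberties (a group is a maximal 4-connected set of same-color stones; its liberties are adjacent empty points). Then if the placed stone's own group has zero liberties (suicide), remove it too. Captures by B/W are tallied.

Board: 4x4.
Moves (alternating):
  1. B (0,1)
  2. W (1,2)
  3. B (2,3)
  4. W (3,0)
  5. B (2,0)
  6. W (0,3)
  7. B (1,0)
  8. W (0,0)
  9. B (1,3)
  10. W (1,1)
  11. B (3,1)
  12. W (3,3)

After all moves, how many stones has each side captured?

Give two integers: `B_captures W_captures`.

Answer: 1 0

Derivation:
Move 1: B@(0,1) -> caps B=0 W=0
Move 2: W@(1,2) -> caps B=0 W=0
Move 3: B@(2,3) -> caps B=0 W=0
Move 4: W@(3,0) -> caps B=0 W=0
Move 5: B@(2,0) -> caps B=0 W=0
Move 6: W@(0,3) -> caps B=0 W=0
Move 7: B@(1,0) -> caps B=0 W=0
Move 8: W@(0,0) -> caps B=0 W=0
Move 9: B@(1,3) -> caps B=0 W=0
Move 10: W@(1,1) -> caps B=0 W=0
Move 11: B@(3,1) -> caps B=1 W=0
Move 12: W@(3,3) -> caps B=1 W=0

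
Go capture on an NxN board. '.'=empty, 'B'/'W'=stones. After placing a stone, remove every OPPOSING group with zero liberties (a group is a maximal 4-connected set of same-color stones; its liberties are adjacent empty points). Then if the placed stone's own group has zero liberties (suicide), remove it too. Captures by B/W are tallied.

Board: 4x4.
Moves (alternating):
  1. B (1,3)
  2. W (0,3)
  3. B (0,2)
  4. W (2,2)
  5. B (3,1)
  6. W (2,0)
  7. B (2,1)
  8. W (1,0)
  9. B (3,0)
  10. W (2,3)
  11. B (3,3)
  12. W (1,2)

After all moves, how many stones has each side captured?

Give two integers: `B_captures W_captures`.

Answer: 1 0

Derivation:
Move 1: B@(1,3) -> caps B=0 W=0
Move 2: W@(0,3) -> caps B=0 W=0
Move 3: B@(0,2) -> caps B=1 W=0
Move 4: W@(2,2) -> caps B=1 W=0
Move 5: B@(3,1) -> caps B=1 W=0
Move 6: W@(2,0) -> caps B=1 W=0
Move 7: B@(2,1) -> caps B=1 W=0
Move 8: W@(1,0) -> caps B=1 W=0
Move 9: B@(3,0) -> caps B=1 W=0
Move 10: W@(2,3) -> caps B=1 W=0
Move 11: B@(3,3) -> caps B=1 W=0
Move 12: W@(1,2) -> caps B=1 W=0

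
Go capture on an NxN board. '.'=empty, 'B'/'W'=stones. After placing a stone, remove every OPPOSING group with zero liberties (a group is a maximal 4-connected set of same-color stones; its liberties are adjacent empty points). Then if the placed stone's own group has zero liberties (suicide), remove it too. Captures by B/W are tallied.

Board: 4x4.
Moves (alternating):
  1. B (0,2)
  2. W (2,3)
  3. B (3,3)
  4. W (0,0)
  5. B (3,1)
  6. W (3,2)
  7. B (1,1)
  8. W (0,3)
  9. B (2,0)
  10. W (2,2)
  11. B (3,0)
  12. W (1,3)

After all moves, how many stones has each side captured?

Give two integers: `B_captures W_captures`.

Move 1: B@(0,2) -> caps B=0 W=0
Move 2: W@(2,3) -> caps B=0 W=0
Move 3: B@(3,3) -> caps B=0 W=0
Move 4: W@(0,0) -> caps B=0 W=0
Move 5: B@(3,1) -> caps B=0 W=0
Move 6: W@(3,2) -> caps B=0 W=1
Move 7: B@(1,1) -> caps B=0 W=1
Move 8: W@(0,3) -> caps B=0 W=1
Move 9: B@(2,0) -> caps B=0 W=1
Move 10: W@(2,2) -> caps B=0 W=1
Move 11: B@(3,0) -> caps B=0 W=1
Move 12: W@(1,3) -> caps B=0 W=1

Answer: 0 1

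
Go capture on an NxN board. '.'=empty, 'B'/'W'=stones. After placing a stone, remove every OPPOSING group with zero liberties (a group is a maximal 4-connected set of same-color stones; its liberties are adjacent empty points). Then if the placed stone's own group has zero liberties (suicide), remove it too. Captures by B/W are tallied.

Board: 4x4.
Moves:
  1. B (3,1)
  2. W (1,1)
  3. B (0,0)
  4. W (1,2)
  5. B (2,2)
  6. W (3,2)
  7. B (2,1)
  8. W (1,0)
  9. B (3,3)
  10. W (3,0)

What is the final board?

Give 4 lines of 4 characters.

Answer: B...
WWW.
.BB.
WB.B

Derivation:
Move 1: B@(3,1) -> caps B=0 W=0
Move 2: W@(1,1) -> caps B=0 W=0
Move 3: B@(0,0) -> caps B=0 W=0
Move 4: W@(1,2) -> caps B=0 W=0
Move 5: B@(2,2) -> caps B=0 W=0
Move 6: W@(3,2) -> caps B=0 W=0
Move 7: B@(2,1) -> caps B=0 W=0
Move 8: W@(1,0) -> caps B=0 W=0
Move 9: B@(3,3) -> caps B=1 W=0
Move 10: W@(3,0) -> caps B=1 W=0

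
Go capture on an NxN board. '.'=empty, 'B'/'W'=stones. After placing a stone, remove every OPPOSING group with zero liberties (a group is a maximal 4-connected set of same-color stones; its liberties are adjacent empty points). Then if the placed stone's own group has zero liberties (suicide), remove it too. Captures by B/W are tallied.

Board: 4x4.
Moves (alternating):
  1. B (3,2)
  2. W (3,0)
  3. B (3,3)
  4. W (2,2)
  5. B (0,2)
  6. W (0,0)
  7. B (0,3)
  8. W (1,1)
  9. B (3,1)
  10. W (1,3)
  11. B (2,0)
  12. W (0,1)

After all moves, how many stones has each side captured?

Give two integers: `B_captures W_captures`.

Move 1: B@(3,2) -> caps B=0 W=0
Move 2: W@(3,0) -> caps B=0 W=0
Move 3: B@(3,3) -> caps B=0 W=0
Move 4: W@(2,2) -> caps B=0 W=0
Move 5: B@(0,2) -> caps B=0 W=0
Move 6: W@(0,0) -> caps B=0 W=0
Move 7: B@(0,3) -> caps B=0 W=0
Move 8: W@(1,1) -> caps B=0 W=0
Move 9: B@(3,1) -> caps B=0 W=0
Move 10: W@(1,3) -> caps B=0 W=0
Move 11: B@(2,0) -> caps B=1 W=0
Move 12: W@(0,1) -> caps B=1 W=0

Answer: 1 0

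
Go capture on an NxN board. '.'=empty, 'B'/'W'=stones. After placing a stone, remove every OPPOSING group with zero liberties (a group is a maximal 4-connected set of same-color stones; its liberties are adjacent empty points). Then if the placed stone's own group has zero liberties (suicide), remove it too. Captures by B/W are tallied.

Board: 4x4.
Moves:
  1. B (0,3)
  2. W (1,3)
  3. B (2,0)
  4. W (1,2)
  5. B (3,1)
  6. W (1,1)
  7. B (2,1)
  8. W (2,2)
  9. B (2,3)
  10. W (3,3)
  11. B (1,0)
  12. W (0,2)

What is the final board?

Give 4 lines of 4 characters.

Answer: ..W.
BWWW
BBW.
.B.W

Derivation:
Move 1: B@(0,3) -> caps B=0 W=0
Move 2: W@(1,3) -> caps B=0 W=0
Move 3: B@(2,0) -> caps B=0 W=0
Move 4: W@(1,2) -> caps B=0 W=0
Move 5: B@(3,1) -> caps B=0 W=0
Move 6: W@(1,1) -> caps B=0 W=0
Move 7: B@(2,1) -> caps B=0 W=0
Move 8: W@(2,2) -> caps B=0 W=0
Move 9: B@(2,3) -> caps B=0 W=0
Move 10: W@(3,3) -> caps B=0 W=1
Move 11: B@(1,0) -> caps B=0 W=1
Move 12: W@(0,2) -> caps B=0 W=2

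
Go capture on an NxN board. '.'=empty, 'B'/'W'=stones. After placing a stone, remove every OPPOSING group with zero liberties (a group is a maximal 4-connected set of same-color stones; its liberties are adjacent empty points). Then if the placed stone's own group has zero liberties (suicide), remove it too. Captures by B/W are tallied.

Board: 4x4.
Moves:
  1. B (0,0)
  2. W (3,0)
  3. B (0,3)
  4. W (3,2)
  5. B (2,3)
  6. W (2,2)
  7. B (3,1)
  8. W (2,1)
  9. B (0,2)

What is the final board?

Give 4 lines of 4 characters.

Answer: B.BB
....
.WWB
W.W.

Derivation:
Move 1: B@(0,0) -> caps B=0 W=0
Move 2: W@(3,0) -> caps B=0 W=0
Move 3: B@(0,3) -> caps B=0 W=0
Move 4: W@(3,2) -> caps B=0 W=0
Move 5: B@(2,3) -> caps B=0 W=0
Move 6: W@(2,2) -> caps B=0 W=0
Move 7: B@(3,1) -> caps B=0 W=0
Move 8: W@(2,1) -> caps B=0 W=1
Move 9: B@(0,2) -> caps B=0 W=1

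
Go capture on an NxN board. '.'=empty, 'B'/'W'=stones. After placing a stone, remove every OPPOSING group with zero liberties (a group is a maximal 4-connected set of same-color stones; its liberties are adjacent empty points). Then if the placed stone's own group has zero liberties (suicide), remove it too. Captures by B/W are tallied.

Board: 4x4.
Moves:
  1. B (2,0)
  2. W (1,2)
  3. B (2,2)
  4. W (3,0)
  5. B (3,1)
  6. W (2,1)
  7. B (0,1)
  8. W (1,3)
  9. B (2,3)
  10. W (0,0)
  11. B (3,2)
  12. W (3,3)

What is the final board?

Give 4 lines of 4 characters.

Move 1: B@(2,0) -> caps B=0 W=0
Move 2: W@(1,2) -> caps B=0 W=0
Move 3: B@(2,2) -> caps B=0 W=0
Move 4: W@(3,0) -> caps B=0 W=0
Move 5: B@(3,1) -> caps B=1 W=0
Move 6: W@(2,1) -> caps B=1 W=0
Move 7: B@(0,1) -> caps B=1 W=0
Move 8: W@(1,3) -> caps B=1 W=0
Move 9: B@(2,3) -> caps B=1 W=0
Move 10: W@(0,0) -> caps B=1 W=0
Move 11: B@(3,2) -> caps B=1 W=0
Move 12: W@(3,3) -> caps B=1 W=0

Answer: WB..
..WW
BWBB
.BB.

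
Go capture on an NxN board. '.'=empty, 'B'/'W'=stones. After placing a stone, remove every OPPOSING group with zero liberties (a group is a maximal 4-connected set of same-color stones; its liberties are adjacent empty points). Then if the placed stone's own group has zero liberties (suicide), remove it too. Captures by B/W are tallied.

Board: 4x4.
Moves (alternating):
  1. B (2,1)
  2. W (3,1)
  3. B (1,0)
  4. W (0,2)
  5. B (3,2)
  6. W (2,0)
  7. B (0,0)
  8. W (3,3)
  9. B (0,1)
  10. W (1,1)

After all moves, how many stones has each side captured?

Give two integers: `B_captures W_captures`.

Answer: 0 3

Derivation:
Move 1: B@(2,1) -> caps B=0 W=0
Move 2: W@(3,1) -> caps B=0 W=0
Move 3: B@(1,0) -> caps B=0 W=0
Move 4: W@(0,2) -> caps B=0 W=0
Move 5: B@(3,2) -> caps B=0 W=0
Move 6: W@(2,0) -> caps B=0 W=0
Move 7: B@(0,0) -> caps B=0 W=0
Move 8: W@(3,3) -> caps B=0 W=0
Move 9: B@(0,1) -> caps B=0 W=0
Move 10: W@(1,1) -> caps B=0 W=3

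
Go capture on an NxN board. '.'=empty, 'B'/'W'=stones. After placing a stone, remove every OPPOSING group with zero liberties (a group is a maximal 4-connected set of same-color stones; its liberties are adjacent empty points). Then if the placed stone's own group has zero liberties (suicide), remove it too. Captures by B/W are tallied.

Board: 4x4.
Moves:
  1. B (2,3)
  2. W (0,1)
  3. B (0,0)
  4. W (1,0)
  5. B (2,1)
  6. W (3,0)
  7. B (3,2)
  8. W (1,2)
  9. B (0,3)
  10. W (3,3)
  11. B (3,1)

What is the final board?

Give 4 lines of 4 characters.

Move 1: B@(2,3) -> caps B=0 W=0
Move 2: W@(0,1) -> caps B=0 W=0
Move 3: B@(0,0) -> caps B=0 W=0
Move 4: W@(1,0) -> caps B=0 W=1
Move 5: B@(2,1) -> caps B=0 W=1
Move 6: W@(3,0) -> caps B=0 W=1
Move 7: B@(3,2) -> caps B=0 W=1
Move 8: W@(1,2) -> caps B=0 W=1
Move 9: B@(0,3) -> caps B=0 W=1
Move 10: W@(3,3) -> caps B=0 W=1
Move 11: B@(3,1) -> caps B=0 W=1

Answer: .W.B
W.W.
.B.B
WBB.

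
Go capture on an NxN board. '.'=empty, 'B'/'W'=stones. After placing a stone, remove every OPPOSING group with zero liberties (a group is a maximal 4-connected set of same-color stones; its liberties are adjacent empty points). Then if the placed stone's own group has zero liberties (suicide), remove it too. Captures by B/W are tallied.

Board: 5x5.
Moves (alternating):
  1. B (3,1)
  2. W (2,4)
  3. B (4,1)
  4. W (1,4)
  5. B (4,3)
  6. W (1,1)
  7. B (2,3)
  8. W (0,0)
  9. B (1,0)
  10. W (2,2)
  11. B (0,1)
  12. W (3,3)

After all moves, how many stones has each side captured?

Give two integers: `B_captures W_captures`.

Answer: 1 0

Derivation:
Move 1: B@(3,1) -> caps B=0 W=0
Move 2: W@(2,4) -> caps B=0 W=0
Move 3: B@(4,1) -> caps B=0 W=0
Move 4: W@(1,4) -> caps B=0 W=0
Move 5: B@(4,3) -> caps B=0 W=0
Move 6: W@(1,1) -> caps B=0 W=0
Move 7: B@(2,3) -> caps B=0 W=0
Move 8: W@(0,0) -> caps B=0 W=0
Move 9: B@(1,0) -> caps B=0 W=0
Move 10: W@(2,2) -> caps B=0 W=0
Move 11: B@(0,1) -> caps B=1 W=0
Move 12: W@(3,3) -> caps B=1 W=0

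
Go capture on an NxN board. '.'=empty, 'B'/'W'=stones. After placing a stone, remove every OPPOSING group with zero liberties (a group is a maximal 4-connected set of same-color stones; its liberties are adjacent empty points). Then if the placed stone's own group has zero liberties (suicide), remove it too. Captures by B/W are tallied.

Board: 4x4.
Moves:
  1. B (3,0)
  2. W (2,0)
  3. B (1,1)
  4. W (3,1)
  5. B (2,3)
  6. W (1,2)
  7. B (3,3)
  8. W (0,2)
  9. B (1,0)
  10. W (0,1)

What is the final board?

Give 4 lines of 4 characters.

Answer: .WW.
BBW.
W..B
.W.B

Derivation:
Move 1: B@(3,0) -> caps B=0 W=0
Move 2: W@(2,0) -> caps B=0 W=0
Move 3: B@(1,1) -> caps B=0 W=0
Move 4: W@(3,1) -> caps B=0 W=1
Move 5: B@(2,3) -> caps B=0 W=1
Move 6: W@(1,2) -> caps B=0 W=1
Move 7: B@(3,3) -> caps B=0 W=1
Move 8: W@(0,2) -> caps B=0 W=1
Move 9: B@(1,0) -> caps B=0 W=1
Move 10: W@(0,1) -> caps B=0 W=1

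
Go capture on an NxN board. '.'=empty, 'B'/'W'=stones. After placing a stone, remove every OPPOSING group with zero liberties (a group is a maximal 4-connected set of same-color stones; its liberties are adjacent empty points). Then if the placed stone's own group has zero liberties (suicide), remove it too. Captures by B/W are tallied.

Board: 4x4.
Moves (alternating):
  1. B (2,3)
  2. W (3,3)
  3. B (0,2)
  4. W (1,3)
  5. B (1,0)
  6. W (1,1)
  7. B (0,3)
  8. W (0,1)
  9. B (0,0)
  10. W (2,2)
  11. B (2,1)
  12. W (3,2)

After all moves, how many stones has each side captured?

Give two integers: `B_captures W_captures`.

Move 1: B@(2,3) -> caps B=0 W=0
Move 2: W@(3,3) -> caps B=0 W=0
Move 3: B@(0,2) -> caps B=0 W=0
Move 4: W@(1,3) -> caps B=0 W=0
Move 5: B@(1,0) -> caps B=0 W=0
Move 6: W@(1,1) -> caps B=0 W=0
Move 7: B@(0,3) -> caps B=0 W=0
Move 8: W@(0,1) -> caps B=0 W=0
Move 9: B@(0,0) -> caps B=0 W=0
Move 10: W@(2,2) -> caps B=0 W=1
Move 11: B@(2,1) -> caps B=0 W=1
Move 12: W@(3,2) -> caps B=0 W=1

Answer: 0 1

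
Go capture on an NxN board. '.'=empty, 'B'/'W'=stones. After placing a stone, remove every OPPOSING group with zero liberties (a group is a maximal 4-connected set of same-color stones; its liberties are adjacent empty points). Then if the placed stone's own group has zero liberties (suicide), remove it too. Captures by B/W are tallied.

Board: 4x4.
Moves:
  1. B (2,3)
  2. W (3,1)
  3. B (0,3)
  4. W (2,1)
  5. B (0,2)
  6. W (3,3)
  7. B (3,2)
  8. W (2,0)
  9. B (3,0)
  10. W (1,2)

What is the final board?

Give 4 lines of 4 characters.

Answer: ..BB
..W.
WW.B
.WB.

Derivation:
Move 1: B@(2,3) -> caps B=0 W=0
Move 2: W@(3,1) -> caps B=0 W=0
Move 3: B@(0,3) -> caps B=0 W=0
Move 4: W@(2,1) -> caps B=0 W=0
Move 5: B@(0,2) -> caps B=0 W=0
Move 6: W@(3,3) -> caps B=0 W=0
Move 7: B@(3,2) -> caps B=1 W=0
Move 8: W@(2,0) -> caps B=1 W=0
Move 9: B@(3,0) -> caps B=1 W=0
Move 10: W@(1,2) -> caps B=1 W=0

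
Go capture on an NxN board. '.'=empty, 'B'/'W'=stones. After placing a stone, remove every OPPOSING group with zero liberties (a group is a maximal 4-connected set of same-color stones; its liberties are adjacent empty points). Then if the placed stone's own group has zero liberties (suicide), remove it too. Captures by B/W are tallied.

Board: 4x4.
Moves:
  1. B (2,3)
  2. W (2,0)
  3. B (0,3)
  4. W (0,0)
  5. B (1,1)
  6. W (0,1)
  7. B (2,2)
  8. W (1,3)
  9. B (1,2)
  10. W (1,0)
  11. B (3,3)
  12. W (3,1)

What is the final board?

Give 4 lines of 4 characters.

Answer: WW.B
WBB.
W.BB
.W.B

Derivation:
Move 1: B@(2,3) -> caps B=0 W=0
Move 2: W@(2,0) -> caps B=0 W=0
Move 3: B@(0,3) -> caps B=0 W=0
Move 4: W@(0,0) -> caps B=0 W=0
Move 5: B@(1,1) -> caps B=0 W=0
Move 6: W@(0,1) -> caps B=0 W=0
Move 7: B@(2,2) -> caps B=0 W=0
Move 8: W@(1,3) -> caps B=0 W=0
Move 9: B@(1,2) -> caps B=1 W=0
Move 10: W@(1,0) -> caps B=1 W=0
Move 11: B@(3,3) -> caps B=1 W=0
Move 12: W@(3,1) -> caps B=1 W=0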